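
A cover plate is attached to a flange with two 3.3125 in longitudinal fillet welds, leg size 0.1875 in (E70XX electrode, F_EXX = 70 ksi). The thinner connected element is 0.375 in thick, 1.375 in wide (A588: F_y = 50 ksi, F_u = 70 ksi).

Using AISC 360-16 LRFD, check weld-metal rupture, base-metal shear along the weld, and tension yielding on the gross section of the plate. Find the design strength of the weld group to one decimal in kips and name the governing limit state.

Weld metal: throat = 0.707×0.1875 = 0.13256 in, L = 2×3.3125 = 6.625 in. φR_n = 0.75 × 0.6 × 70 × 0.13256 × 6.625 = 27.7 kips.
Base metal shear (0.375 in plate): yield φR_n = 1.0×0.6×50×0.375×6.625 = 74.5 kips; rupture φR_n = 0.75×0.6×70×0.375×6.625 = 78.3 kips; take 74.5 kips (yield).
Tension yield (gross): A_g = 1.375×0.375 = 0.51563 in². φR_n = 0.90 × 50 × 0.51563 = 23.2 kips.
Governing: min(27.7, 74.5, 23.2) = 23.2 kips → gross-section yield.

23.2 kips (gross-section yield governs)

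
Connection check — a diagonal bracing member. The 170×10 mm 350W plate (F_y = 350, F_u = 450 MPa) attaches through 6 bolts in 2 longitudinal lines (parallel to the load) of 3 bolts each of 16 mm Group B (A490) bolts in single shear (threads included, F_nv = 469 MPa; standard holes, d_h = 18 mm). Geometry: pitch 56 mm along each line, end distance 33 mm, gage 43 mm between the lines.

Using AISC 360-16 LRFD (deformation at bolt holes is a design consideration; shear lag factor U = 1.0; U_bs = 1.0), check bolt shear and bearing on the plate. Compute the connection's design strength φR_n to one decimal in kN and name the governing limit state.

424.3 kN (bolt shear governs)

Bolt shear: A_b = π(16)²/4 = 201.06 mm². φR_n = 0.75 × 469 × 201.06 × 6 × 1 = 424.3 kN.
Bearing (10 mm plate, F_u = 450 MPa): end bolts L_c = 33 − 18/2 = 24, R_n = min(1.2×24×10×450, 2.4×16×10×450) = 129.6 kN/bolt; interior L_c = 56 − 18 = 38, R_n = 172.8 kN/bolt. φR_n = 0.75 × (2×129.6 + 4×172.8) = 712.8 kN.
Governing: min(424.3, 712.8) = 424.3 kN → bolt shear.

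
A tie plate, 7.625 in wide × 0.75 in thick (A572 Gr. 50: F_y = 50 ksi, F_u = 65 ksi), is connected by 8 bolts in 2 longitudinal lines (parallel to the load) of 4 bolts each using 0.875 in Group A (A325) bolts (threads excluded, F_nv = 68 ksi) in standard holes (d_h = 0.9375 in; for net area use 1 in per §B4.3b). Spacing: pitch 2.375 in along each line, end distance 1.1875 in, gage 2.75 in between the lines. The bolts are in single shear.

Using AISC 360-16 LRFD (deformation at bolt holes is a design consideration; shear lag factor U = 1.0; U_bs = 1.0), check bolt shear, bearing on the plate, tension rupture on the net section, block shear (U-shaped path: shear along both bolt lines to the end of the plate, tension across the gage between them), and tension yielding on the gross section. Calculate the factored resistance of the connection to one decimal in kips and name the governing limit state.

205.7 kips (net-section rupture governs)

Bolt shear: A_b = π(0.875)²/4 = 0.60132 in². φR_n = 0.75 × 68 × 0.60132 × 8 × 1 = 245.3 kips.
Bearing (0.75 in plate, F_u = 65 ksi): end bolts L_c = 1.1875 − 0.9375/2 = 0.71875, R_n = min(1.2×0.71875×0.75×65, 2.4×0.875×0.75×65) = 42.047 kips/bolt; interior L_c = 2.375 − 0.9375 = 1.4375, R_n = 84.094 kips/bolt. φR_n = 0.75 × (2×42.047 + 6×84.094) = 441.5 kips.
Tension rupture (net): A_n = (7.625 − 2×1)×0.75 = 4.2188 in² (U = 1.0, A_e = A_n). φR_n = 0.75 × 65 × 4.2188 = 205.7 kips.
Block shear: shear path 2×[1.1875+3×2.375] = 2×8.3125 in, A_gv = 12.469, A_nv = 2×(8.3125 − 3.5×1)×0.75 = 7.2188 in²; tension across gage: (2.75 − 1×1)×0.75 = 1.3125 in². R_n = min(0.6×65×7.2188, 0.6×50×12.469) + 1.0×65×1.3125 = min(281.53, 374.07) + 85.313 = 366.84 kips. φR_n = 0.75 × 366.84 = 275.1 kips.
Tension yield (gross): A_g = 7.625×0.75 = 5.7188 in². φR_n = 0.90 × 50 × 5.7188 = 257.3 kips.
Governing: min(245.3, 441.5, 205.7, 275.1, 257.3) = 205.7 kips → net-section rupture.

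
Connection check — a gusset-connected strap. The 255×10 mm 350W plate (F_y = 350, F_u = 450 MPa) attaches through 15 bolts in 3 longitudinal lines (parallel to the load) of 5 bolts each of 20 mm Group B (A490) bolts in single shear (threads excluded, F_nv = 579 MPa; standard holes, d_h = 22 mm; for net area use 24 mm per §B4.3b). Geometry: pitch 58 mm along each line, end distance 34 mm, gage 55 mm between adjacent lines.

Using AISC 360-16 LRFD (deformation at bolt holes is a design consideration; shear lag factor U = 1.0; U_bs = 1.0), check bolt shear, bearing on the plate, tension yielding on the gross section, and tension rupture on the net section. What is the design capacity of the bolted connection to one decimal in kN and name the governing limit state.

Bolt shear: A_b = π(20)²/4 = 314.16 mm². φR_n = 0.75 × 579 × 314.16 × 15 × 1 = 2046.4 kN.
Bearing (10 mm plate, F_u = 450 MPa): end bolts L_c = 34 − 22/2 = 23, R_n = min(1.2×23×10×450, 2.4×20×10×450) = 124.2 kN/bolt; interior L_c = 58 − 22 = 36, R_n = 194.4 kN/bolt. φR_n = 0.75 × (3×124.2 + 12×194.4) = 2029.1 kN.
Tension yield (gross): A_g = 255×10 = 2550 mm². φR_n = 0.90 × 350 × 2550 = 803.3 kN.
Tension rupture (net): A_n = (255 − 3×24)×10 = 1830 mm² (U = 1.0, A_e = A_n). φR_n = 0.75 × 450 × 1830 = 617.6 kN.
Governing: min(2046.4, 2029.1, 803.3, 617.6) = 617.6 kN → net-section rupture.

617.6 kN (net-section rupture governs)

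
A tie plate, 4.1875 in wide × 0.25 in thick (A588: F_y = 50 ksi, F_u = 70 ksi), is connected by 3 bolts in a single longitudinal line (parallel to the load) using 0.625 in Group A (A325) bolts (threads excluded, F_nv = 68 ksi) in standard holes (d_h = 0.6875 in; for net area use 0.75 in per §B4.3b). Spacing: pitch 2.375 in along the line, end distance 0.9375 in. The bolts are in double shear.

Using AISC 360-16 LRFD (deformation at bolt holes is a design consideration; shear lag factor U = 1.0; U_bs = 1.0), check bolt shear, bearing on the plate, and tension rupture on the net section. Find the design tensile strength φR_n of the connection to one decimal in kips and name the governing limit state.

45.1 kips (net-section rupture governs)

Bolt shear: A_b = π(0.625)²/4 = 0.3068 in². φR_n = 0.75 × 68 × 0.3068 × 3 × 2 = 93.9 kips.
Bearing (0.25 in plate, F_u = 70 ksi): end bolts L_c = 0.9375 − 0.6875/2 = 0.59375, R_n = min(1.2×0.59375×0.25×70, 2.4×0.625×0.25×70) = 12.469 kips/bolt; interior L_c = 2.375 − 0.6875 = 1.6875, R_n = 26.25 kips/bolt. φR_n = 0.75 × (1×12.469 + 2×26.25) = 48.7 kips.
Tension rupture (net): A_n = (4.1875 − 1×0.75)×0.25 = 0.85938 in² (U = 1.0, A_e = A_n). φR_n = 0.75 × 70 × 0.85938 = 45.1 kips.
Governing: min(93.9, 48.7, 45.1) = 45.1 kips → net-section rupture.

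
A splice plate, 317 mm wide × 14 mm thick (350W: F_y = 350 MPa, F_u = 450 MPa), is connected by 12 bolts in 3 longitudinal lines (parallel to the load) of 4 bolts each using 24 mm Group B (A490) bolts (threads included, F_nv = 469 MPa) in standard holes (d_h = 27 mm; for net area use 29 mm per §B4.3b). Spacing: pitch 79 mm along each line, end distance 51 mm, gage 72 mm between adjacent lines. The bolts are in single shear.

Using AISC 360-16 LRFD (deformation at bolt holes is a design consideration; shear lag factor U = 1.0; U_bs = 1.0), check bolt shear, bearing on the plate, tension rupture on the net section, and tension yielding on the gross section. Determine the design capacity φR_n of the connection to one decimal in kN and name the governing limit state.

Bolt shear: A_b = π(24)²/4 = 452.39 mm². φR_n = 0.75 × 469 × 452.39 × 12 × 1 = 1909.5 kN.
Bearing (14 mm plate, F_u = 450 MPa): end bolts L_c = 51 − 27/2 = 37.5, R_n = min(1.2×37.5×14×450, 2.4×24×14×450) = 283.5 kN/bolt; interior L_c = 79 − 27 = 52, R_n = 362.88 kN/bolt. φR_n = 0.75 × (3×283.5 + 9×362.88) = 3087.3 kN.
Tension rupture (net): A_n = (317 − 3×29)×14 = 3220 mm² (U = 1.0, A_e = A_n). φR_n = 0.75 × 450 × 3220 = 1086.8 kN.
Tension yield (gross): A_g = 317×14 = 4438 mm². φR_n = 0.90 × 350 × 4438 = 1398.0 kN.
Governing: min(1909.5, 3087.3, 1086.8, 1398.0) = 1086.8 kN → net-section rupture.

1086.8 kN (net-section rupture governs)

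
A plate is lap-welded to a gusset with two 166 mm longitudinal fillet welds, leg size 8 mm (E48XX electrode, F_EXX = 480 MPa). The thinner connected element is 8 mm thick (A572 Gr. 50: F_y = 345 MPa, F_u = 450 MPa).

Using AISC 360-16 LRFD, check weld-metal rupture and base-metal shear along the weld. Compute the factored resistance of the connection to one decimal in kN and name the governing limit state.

Weld metal: throat = 0.707×8 = 5.656 mm, L = 2×166 = 332 mm. φR_n = 0.75 × 0.6 × 480 × 5.656 × 332 = 405.6 kN.
Base metal shear (8 mm plate): yield φR_n = 1.0×0.6×345×8×332 = 549.8 kN; rupture φR_n = 0.75×0.6×450×8×332 = 537.8 kN; take 537.8 kN (rupture).
Governing: min(405.6, 537.8) = 405.6 kN → weld metal.

405.6 kN (weld metal governs)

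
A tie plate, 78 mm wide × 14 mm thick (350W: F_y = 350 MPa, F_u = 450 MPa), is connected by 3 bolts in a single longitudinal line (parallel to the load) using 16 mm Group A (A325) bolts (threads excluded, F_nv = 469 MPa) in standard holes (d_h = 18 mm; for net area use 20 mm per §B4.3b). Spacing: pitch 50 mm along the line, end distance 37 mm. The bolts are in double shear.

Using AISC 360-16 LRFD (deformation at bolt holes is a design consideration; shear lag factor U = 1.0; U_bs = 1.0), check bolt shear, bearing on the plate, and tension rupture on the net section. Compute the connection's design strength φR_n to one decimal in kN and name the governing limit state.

274.1 kN (net-section rupture governs)

Bolt shear: A_b = π(16)²/4 = 201.06 mm². φR_n = 0.75 × 469 × 201.06 × 3 × 2 = 424.3 kN.
Bearing (14 mm plate, F_u = 450 MPa): end bolts L_c = 37 − 18/2 = 28, R_n = min(1.2×28×14×450, 2.4×16×14×450) = 211.68 kN/bolt; interior L_c = 50 − 18 = 32, R_n = 241.92 kN/bolt. φR_n = 0.75 × (1×211.68 + 2×241.92) = 521.6 kN.
Tension rupture (net): A_n = (78 − 1×20)×14 = 812 mm² (U = 1.0, A_e = A_n). φR_n = 0.75 × 450 × 812 = 274.1 kN.
Governing: min(424.3, 521.6, 274.1) = 274.1 kN → net-section rupture.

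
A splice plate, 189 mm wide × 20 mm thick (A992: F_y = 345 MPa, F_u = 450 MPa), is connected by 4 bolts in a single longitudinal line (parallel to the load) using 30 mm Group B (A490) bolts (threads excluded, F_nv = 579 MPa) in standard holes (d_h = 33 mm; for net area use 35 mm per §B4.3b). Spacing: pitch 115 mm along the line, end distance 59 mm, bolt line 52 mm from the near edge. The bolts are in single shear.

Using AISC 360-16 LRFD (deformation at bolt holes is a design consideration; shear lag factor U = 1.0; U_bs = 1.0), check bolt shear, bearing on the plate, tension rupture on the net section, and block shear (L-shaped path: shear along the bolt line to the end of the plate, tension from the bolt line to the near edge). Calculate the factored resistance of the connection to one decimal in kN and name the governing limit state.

1039.5 kN (net-section rupture governs)

Bolt shear: A_b = π(30)²/4 = 706.86 mm². φR_n = 0.75 × 579 × 706.86 × 4 × 1 = 1227.8 kN.
Bearing (20 mm plate, F_u = 450 MPa): end bolts L_c = 59 − 33/2 = 42.5, R_n = min(1.2×42.5×20×450, 2.4×30×20×450) = 459 kN/bolt; interior L_c = 115 − 33 = 82, R_n = 648 kN/bolt. φR_n = 0.75 × (1×459 + 3×648) = 1802.3 kN.
Tension rupture (net): A_n = (189 − 1×35)×20 = 3080 mm² (U = 1.0, A_e = A_n). φR_n = 0.75 × 450 × 3080 = 1039.5 kN.
Block shear: shear path 1×[59+3×115] = 1×404 mm, A_gv = 8080, A_nv = 1×(404 − 3.5×35)×20 = 5630 mm²; tension to near edge: (52 − 0.5×35)×20 = 690 mm². R_n = min(0.6×450×5630, 0.6×345×8080) + 1.0×450×690 = min(1520.1, 1672.6) + 310.5 = 1830.6 kN. φR_n = 0.75 × 1830.6 = 1373.0 kN.
Governing: min(1227.8, 1802.3, 1039.5, 1373.0) = 1039.5 kN → net-section rupture.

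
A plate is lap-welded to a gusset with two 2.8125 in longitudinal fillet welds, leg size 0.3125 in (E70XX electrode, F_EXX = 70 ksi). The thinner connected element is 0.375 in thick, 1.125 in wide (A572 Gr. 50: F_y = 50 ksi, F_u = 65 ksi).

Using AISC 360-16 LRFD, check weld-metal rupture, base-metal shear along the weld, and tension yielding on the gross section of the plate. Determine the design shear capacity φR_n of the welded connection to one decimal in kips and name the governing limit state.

19.0 kips (gross-section yield governs)

Weld metal: throat = 0.707×0.3125 = 0.22094 in, L = 2×2.8125 = 5.625 in. φR_n = 0.75 × 0.6 × 70 × 0.22094 × 5.625 = 39.1 kips.
Base metal shear (0.375 in plate): yield φR_n = 1.0×0.6×50×0.375×5.625 = 63.3 kips; rupture φR_n = 0.75×0.6×65×0.375×5.625 = 61.7 kips; take 61.7 kips (rupture).
Tension yield (gross): A_g = 1.125×0.375 = 0.42188 in². φR_n = 0.90 × 50 × 0.42188 = 19.0 kips.
Governing: min(39.1, 61.7, 19.0) = 19.0 kips → gross-section yield.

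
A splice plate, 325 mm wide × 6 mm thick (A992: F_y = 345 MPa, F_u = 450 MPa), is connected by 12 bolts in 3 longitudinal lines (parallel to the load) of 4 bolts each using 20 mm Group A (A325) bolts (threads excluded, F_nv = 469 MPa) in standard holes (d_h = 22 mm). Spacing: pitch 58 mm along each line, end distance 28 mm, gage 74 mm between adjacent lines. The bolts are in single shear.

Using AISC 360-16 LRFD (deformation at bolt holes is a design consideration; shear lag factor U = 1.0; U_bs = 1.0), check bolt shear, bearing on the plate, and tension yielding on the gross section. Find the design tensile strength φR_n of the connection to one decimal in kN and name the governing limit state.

Bolt shear: A_b = π(20)²/4 = 314.16 mm². φR_n = 0.75 × 469 × 314.16 × 12 × 1 = 1326.1 kN.
Bearing (6 mm plate, F_u = 450 MPa): end bolts L_c = 28 − 22/2 = 17, R_n = min(1.2×17×6×450, 2.4×20×6×450) = 55.08 kN/bolt; interior L_c = 58 − 22 = 36, R_n = 116.64 kN/bolt. φR_n = 0.75 × (3×55.08 + 9×116.64) = 911.3 kN.
Tension yield (gross): A_g = 325×6 = 1950 mm². φR_n = 0.90 × 345 × 1950 = 605.5 kN.
Governing: min(1326.1, 911.3, 605.5) = 605.5 kN → gross-section yield.

605.5 kN (gross-section yield governs)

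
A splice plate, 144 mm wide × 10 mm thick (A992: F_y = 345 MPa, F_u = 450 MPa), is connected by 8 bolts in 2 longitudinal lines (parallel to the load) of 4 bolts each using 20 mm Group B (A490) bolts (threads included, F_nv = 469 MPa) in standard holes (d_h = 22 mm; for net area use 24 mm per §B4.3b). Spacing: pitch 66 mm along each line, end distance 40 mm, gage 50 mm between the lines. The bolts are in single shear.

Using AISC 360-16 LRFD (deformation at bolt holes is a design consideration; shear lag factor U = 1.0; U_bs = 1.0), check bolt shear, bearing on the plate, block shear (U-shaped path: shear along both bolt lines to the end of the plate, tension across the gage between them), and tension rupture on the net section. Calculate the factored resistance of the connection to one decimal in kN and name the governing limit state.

Bolt shear: A_b = π(20)²/4 = 314.16 mm². φR_n = 0.75 × 469 × 314.16 × 8 × 1 = 884.0 kN.
Bearing (10 mm plate, F_u = 450 MPa): end bolts L_c = 40 − 22/2 = 29, R_n = min(1.2×29×10×450, 2.4×20×10×450) = 156.6 kN/bolt; interior L_c = 66 − 22 = 44, R_n = 216 kN/bolt. φR_n = 0.75 × (2×156.6 + 6×216) = 1206.9 kN.
Block shear: shear path 2×[40+3×66] = 2×238 mm, A_gv = 4760, A_nv = 2×(238 − 3.5×24)×10 = 3080 mm²; tension across gage: (50 − 1×24)×10 = 260 mm². R_n = min(0.6×450×3080, 0.6×345×4760) + 1.0×450×260 = min(831.6, 985.32) + 117 = 948.6 kN. φR_n = 0.75 × 948.6 = 711.5 kN.
Tension rupture (net): A_n = (144 − 2×24)×10 = 960 mm² (U = 1.0, A_e = A_n). φR_n = 0.75 × 450 × 960 = 324.0 kN.
Governing: min(884.0, 1206.9, 711.5, 324.0) = 324.0 kN → net-section rupture.

324.0 kN (net-section rupture governs)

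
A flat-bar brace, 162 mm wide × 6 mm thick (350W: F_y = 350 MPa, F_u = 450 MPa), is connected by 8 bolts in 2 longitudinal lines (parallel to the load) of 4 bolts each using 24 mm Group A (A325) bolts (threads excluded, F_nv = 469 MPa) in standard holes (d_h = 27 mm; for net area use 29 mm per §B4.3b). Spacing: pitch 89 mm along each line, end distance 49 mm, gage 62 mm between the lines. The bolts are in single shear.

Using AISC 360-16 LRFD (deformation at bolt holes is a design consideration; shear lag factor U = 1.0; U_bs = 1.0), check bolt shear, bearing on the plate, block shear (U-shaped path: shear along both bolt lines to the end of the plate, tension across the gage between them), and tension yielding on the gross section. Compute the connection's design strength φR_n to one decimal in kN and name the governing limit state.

306.2 kN (gross-section yield governs)

Bolt shear: A_b = π(24)²/4 = 452.39 mm². φR_n = 0.75 × 469 × 452.39 × 8 × 1 = 1273.0 kN.
Bearing (6 mm plate, F_u = 450 MPa): end bolts L_c = 49 − 27/2 = 35.5, R_n = min(1.2×35.5×6×450, 2.4×24×6×450) = 115.02 kN/bolt; interior L_c = 89 − 27 = 62, R_n = 155.52 kN/bolt. φR_n = 0.75 × (2×115.02 + 6×155.52) = 872.4 kN.
Block shear: shear path 2×[49+3×89] = 2×316 mm, A_gv = 3792, A_nv = 2×(316 − 3.5×29)×6 = 2574 mm²; tension across gage: (62 − 1×29)×6 = 198 mm². R_n = min(0.6×450×2574, 0.6×350×3792) + 1.0×450×198 = min(694.98, 796.32) + 89.1 = 784.08 kN. φR_n = 0.75 × 784.08 = 588.1 kN.
Tension yield (gross): A_g = 162×6 = 972 mm². φR_n = 0.90 × 350 × 972 = 306.2 kN.
Governing: min(1273.0, 872.4, 588.1, 306.2) = 306.2 kN → gross-section yield.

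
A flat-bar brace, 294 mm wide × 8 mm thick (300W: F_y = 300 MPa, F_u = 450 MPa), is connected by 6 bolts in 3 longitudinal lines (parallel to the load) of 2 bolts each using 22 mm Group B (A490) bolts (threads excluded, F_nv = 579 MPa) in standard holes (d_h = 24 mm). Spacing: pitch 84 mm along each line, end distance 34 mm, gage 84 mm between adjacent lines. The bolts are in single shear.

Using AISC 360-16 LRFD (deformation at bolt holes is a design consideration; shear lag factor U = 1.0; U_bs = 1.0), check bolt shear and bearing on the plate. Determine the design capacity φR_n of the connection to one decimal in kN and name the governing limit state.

Bolt shear: A_b = π(22)²/4 = 380.13 mm². φR_n = 0.75 × 579 × 380.13 × 6 × 1 = 990.4 kN.
Bearing (8 mm plate, F_u = 450 MPa): end bolts L_c = 34 − 24/2 = 22, R_n = min(1.2×22×8×450, 2.4×22×8×450) = 95.04 kN/bolt; interior L_c = 84 − 24 = 60, R_n = 190.08 kN/bolt. φR_n = 0.75 × (3×95.04 + 3×190.08) = 641.5 kN.
Governing: min(990.4, 641.5) = 641.5 kN → bearing.

641.5 kN (bearing governs)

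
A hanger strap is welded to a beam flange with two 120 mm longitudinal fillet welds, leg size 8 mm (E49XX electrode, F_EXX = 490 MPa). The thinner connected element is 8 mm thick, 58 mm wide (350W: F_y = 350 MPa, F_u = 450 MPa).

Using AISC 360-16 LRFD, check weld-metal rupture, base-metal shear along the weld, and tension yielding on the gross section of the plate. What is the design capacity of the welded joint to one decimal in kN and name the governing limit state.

Weld metal: throat = 0.707×8 = 5.656 mm, L = 2×120 = 240 mm. φR_n = 0.75 × 0.6 × 490 × 5.656 × 240 = 299.3 kN.
Base metal shear (8 mm plate): yield φR_n = 1.0×0.6×350×8×240 = 403.2 kN; rupture φR_n = 0.75×0.6×450×8×240 = 388.8 kN; take 388.8 kN (rupture).
Tension yield (gross): A_g = 58×8 = 464 mm². φR_n = 0.90 × 350 × 464 = 146.2 kN.
Governing: min(299.3, 388.8, 146.2) = 146.2 kN → gross-section yield.

146.2 kN (gross-section yield governs)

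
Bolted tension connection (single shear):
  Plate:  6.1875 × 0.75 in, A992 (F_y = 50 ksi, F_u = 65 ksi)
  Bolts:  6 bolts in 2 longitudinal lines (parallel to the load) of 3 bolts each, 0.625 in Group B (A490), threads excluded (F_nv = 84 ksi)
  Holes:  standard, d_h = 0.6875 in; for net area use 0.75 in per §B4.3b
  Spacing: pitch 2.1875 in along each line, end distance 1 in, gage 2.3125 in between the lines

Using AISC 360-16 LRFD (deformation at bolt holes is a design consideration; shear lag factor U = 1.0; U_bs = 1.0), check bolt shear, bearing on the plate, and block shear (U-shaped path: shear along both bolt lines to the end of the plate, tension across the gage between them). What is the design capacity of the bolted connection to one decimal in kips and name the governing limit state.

116.0 kips (bolt shear governs)

Bolt shear: A_b = π(0.625)²/4 = 0.3068 in². φR_n = 0.75 × 84 × 0.3068 × 6 × 1 = 116.0 kips.
Bearing (0.75 in plate, F_u = 65 ksi): end bolts L_c = 1 − 0.6875/2 = 0.65625, R_n = min(1.2×0.65625×0.75×65, 2.4×0.625×0.75×65) = 38.391 kips/bolt; interior L_c = 2.1875 − 0.6875 = 1.5, R_n = 73.125 kips/bolt. φR_n = 0.75 × (2×38.391 + 4×73.125) = 277.0 kips.
Block shear: shear path 2×[1+2×2.1875] = 2×5.375 in, A_gv = 8.0625, A_nv = 2×(5.375 − 2.5×0.75)×0.75 = 5.25 in²; tension across gage: (2.3125 − 1×0.75)×0.75 = 1.1719 in². R_n = min(0.6×65×5.25, 0.6×50×8.0625) + 1.0×65×1.1719 = min(204.75, 241.88) + 76.174 = 280.92 kips. φR_n = 0.75 × 280.92 = 210.7 kips.
Governing: min(116.0, 277.0, 210.7) = 116.0 kips → bolt shear.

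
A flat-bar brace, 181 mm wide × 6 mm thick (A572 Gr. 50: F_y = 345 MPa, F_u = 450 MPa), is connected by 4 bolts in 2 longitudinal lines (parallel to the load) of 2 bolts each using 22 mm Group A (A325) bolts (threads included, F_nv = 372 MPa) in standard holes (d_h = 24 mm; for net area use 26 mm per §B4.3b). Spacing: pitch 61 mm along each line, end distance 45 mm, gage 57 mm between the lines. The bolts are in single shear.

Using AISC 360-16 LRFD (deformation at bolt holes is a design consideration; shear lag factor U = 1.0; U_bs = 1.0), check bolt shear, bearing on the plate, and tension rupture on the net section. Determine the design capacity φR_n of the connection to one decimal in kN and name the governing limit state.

261.2 kN (net-section rupture governs)

Bolt shear: A_b = π(22)²/4 = 380.13 mm². φR_n = 0.75 × 372 × 380.13 × 4 × 1 = 424.2 kN.
Bearing (6 mm plate, F_u = 450 MPa): end bolts L_c = 45 − 24/2 = 33, R_n = min(1.2×33×6×450, 2.4×22×6×450) = 106.92 kN/bolt; interior L_c = 61 − 24 = 37, R_n = 119.88 kN/bolt. φR_n = 0.75 × (2×106.92 + 2×119.88) = 340.2 kN.
Tension rupture (net): A_n = (181 − 2×26)×6 = 774 mm² (U = 1.0, A_e = A_n). φR_n = 0.75 × 450 × 774 = 261.2 kN.
Governing: min(424.2, 340.2, 261.2) = 261.2 kN → net-section rupture.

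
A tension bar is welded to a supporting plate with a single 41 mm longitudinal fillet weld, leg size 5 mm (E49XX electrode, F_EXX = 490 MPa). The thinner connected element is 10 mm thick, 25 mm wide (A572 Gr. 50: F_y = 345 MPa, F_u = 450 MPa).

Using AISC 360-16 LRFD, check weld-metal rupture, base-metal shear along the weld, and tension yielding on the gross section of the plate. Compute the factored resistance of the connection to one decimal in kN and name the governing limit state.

Weld metal: throat = 0.707×5 = 3.535 mm, L = 41 mm. φR_n = 0.75 × 0.6 × 490 × 3.535 × 41 = 32.0 kN.
Base metal shear (10 mm plate): yield φR_n = 1.0×0.6×345×10×41 = 84.9 kN; rupture φR_n = 0.75×0.6×450×10×41 = 83.0 kN; take 83.0 kN (rupture).
Tension yield (gross): A_g = 25×10 = 250 mm². φR_n = 0.90 × 345 × 250 = 77.6 kN.
Governing: min(32.0, 83.0, 77.6) = 32.0 kN → weld metal.

32.0 kN (weld metal governs)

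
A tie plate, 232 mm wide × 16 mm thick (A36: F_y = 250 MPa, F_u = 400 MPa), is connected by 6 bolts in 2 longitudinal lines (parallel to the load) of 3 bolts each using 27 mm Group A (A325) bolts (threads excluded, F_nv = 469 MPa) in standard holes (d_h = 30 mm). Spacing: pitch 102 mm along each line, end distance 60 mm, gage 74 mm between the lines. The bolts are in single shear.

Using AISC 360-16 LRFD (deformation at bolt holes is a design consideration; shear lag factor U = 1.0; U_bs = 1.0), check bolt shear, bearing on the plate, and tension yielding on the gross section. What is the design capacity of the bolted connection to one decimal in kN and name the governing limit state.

Bolt shear: A_b = π(27)²/4 = 572.56 mm². φR_n = 0.75 × 469 × 572.56 × 6 × 1 = 1208.4 kN.
Bearing (16 mm plate, F_u = 400 MPa): end bolts L_c = 60 − 30/2 = 45, R_n = min(1.2×45×16×400, 2.4×27×16×400) = 345.6 kN/bolt; interior L_c = 102 − 30 = 72, R_n = 414.72 kN/bolt. φR_n = 0.75 × (2×345.6 + 4×414.72) = 1762.6 kN.
Tension yield (gross): A_g = 232×16 = 3712 mm². φR_n = 0.90 × 250 × 3712 = 835.2 kN.
Governing: min(1208.4, 1762.6, 835.2) = 835.2 kN → gross-section yield.

835.2 kN (gross-section yield governs)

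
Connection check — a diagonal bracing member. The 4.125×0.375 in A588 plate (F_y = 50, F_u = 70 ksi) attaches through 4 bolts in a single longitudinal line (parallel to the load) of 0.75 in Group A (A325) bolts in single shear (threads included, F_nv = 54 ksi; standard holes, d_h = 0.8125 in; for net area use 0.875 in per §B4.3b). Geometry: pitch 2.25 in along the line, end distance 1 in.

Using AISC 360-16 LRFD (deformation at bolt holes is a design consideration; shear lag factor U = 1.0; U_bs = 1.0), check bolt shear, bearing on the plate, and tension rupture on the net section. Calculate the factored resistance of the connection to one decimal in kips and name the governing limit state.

Bolt shear: A_b = π(0.75)²/4 = 0.44179 in². φR_n = 0.75 × 54 × 0.44179 × 4 × 1 = 71.6 kips.
Bearing (0.375 in plate, F_u = 70 ksi): end bolts L_c = 1 − 0.8125/2 = 0.59375, R_n = min(1.2×0.59375×0.375×70, 2.4×0.75×0.375×70) = 18.703 kips/bolt; interior L_c = 2.25 − 0.8125 = 1.4375, R_n = 45.281 kips/bolt. φR_n = 0.75 × (1×18.703 + 3×45.281) = 115.9 kips.
Tension rupture (net): A_n = (4.125 − 1×0.875)×0.375 = 1.2188 in² (U = 1.0, A_e = A_n). φR_n = 0.75 × 70 × 1.2188 = 64.0 kips.
Governing: min(71.6, 115.9, 64.0) = 64.0 kips → net-section rupture.

64.0 kips (net-section rupture governs)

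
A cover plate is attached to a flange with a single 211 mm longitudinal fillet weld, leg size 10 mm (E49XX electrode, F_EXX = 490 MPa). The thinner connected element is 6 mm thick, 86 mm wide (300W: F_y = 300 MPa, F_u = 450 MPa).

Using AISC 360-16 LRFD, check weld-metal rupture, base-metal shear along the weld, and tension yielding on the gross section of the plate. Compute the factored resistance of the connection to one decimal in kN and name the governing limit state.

Weld metal: throat = 0.707×10 = 7.07 mm, L = 211 mm. φR_n = 0.75 × 0.6 × 490 × 7.07 × 211 = 328.9 kN.
Base metal shear (6 mm plate): yield φR_n = 1.0×0.6×300×6×211 = 227.9 kN; rupture φR_n = 0.75×0.6×450×6×211 = 256.4 kN; take 227.9 kN (yield).
Tension yield (gross): A_g = 86×6 = 516 mm². φR_n = 0.90 × 300 × 516 = 139.3 kN.
Governing: min(328.9, 227.9, 139.3) = 139.3 kN → gross-section yield.

139.3 kN (gross-section yield governs)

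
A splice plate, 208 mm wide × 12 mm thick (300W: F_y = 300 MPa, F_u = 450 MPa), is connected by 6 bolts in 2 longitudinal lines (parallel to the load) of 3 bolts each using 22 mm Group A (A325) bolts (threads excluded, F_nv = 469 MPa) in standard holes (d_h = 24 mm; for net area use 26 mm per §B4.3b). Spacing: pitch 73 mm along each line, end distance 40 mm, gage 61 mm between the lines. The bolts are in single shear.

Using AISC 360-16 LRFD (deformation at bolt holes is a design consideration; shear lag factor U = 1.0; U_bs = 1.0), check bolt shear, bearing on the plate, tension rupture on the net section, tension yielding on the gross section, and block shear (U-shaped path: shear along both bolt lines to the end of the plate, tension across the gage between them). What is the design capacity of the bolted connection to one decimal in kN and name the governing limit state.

631.8 kN (net-section rupture governs)

Bolt shear: A_b = π(22)²/4 = 380.13 mm². φR_n = 0.75 × 469 × 380.13 × 6 × 1 = 802.3 kN.
Bearing (12 mm plate, F_u = 450 MPa): end bolts L_c = 40 − 24/2 = 28, R_n = min(1.2×28×12×450, 2.4×22×12×450) = 181.44 kN/bolt; interior L_c = 73 − 24 = 49, R_n = 285.12 kN/bolt. φR_n = 0.75 × (2×181.44 + 4×285.12) = 1127.5 kN.
Tension rupture (net): A_n = (208 − 2×26)×12 = 1872 mm² (U = 1.0, A_e = A_n). φR_n = 0.75 × 450 × 1872 = 631.8 kN.
Tension yield (gross): A_g = 208×12 = 2496 mm². φR_n = 0.90 × 300 × 2496 = 673.9 kN.
Block shear: shear path 2×[40+2×73] = 2×186 mm, A_gv = 4464, A_nv = 2×(186 − 2.5×26)×12 = 2904 mm²; tension across gage: (61 − 1×26)×12 = 420 mm². R_n = min(0.6×450×2904, 0.6×300×4464) + 1.0×450×420 = min(784.08, 803.52) + 189 = 973.08 kN. φR_n = 0.75 × 973.08 = 729.8 kN.
Governing: min(802.3, 1127.5, 631.8, 673.9, 729.8) = 631.8 kN → net-section rupture.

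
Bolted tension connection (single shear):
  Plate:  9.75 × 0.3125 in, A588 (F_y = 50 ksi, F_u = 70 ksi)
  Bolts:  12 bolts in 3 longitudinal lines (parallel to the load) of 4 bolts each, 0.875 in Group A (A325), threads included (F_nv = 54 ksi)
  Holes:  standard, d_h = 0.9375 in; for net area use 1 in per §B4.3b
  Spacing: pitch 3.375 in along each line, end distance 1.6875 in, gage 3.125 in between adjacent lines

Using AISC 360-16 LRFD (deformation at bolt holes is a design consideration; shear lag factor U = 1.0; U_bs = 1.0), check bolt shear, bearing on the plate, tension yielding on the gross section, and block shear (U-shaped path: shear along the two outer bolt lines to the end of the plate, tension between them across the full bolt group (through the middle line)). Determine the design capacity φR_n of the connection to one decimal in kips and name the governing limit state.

137.1 kips (gross-section yield governs)

Bolt shear: A_b = π(0.875)²/4 = 0.60132 in². φR_n = 0.75 × 54 × 0.60132 × 12 × 1 = 292.2 kips.
Bearing (0.3125 in plate, F_u = 70 ksi): end bolts L_c = 1.6875 − 0.9375/2 = 1.21875, R_n = min(1.2×1.21875×0.3125×70, 2.4×0.875×0.3125×70) = 31.992 kips/bolt; interior L_c = 3.375 − 0.9375 = 2.4375, R_n = 45.938 kips/bolt. φR_n = 0.75 × (3×31.992 + 9×45.938) = 382.1 kips.
Tension yield (gross): A_g = 9.75×0.3125 = 3.0469 in². φR_n = 0.90 × 50 × 3.0469 = 137.1 kips.
Block shear: shear path 2×[1.6875+3×3.375] = 2×11.8125 in, A_gv = 7.3828, A_nv = 2×(11.8125 − 3.5×1)×0.3125 = 5.1953 in²; tension across gage: (6.25 − 2×1)×0.3125 = 1.3281 in². R_n = min(0.6×70×5.1953, 0.6×50×7.3828) + 1.0×70×1.3281 = min(218.2, 221.48) + 92.967 = 311.17 kips. φR_n = 0.75 × 311.17 = 233.4 kips.
Governing: min(292.2, 382.1, 137.1, 233.4) = 137.1 kips → gross-section yield.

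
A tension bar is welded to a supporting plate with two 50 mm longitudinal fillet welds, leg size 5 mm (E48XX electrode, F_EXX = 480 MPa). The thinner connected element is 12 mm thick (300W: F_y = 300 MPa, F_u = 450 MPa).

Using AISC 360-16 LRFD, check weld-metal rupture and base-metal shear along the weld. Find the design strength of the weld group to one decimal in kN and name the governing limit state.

Weld metal: throat = 0.707×5 = 3.535 mm, L = 2×50 = 100 mm. φR_n = 0.75 × 0.6 × 480 × 3.535 × 100 = 76.4 kN.
Base metal shear (12 mm plate): yield φR_n = 1.0×0.6×300×12×100 = 216.0 kN; rupture φR_n = 0.75×0.6×450×12×100 = 243.0 kN; take 216.0 kN (yield).
Governing: min(76.4, 216.0) = 76.4 kN → weld metal.

76.4 kN (weld metal governs)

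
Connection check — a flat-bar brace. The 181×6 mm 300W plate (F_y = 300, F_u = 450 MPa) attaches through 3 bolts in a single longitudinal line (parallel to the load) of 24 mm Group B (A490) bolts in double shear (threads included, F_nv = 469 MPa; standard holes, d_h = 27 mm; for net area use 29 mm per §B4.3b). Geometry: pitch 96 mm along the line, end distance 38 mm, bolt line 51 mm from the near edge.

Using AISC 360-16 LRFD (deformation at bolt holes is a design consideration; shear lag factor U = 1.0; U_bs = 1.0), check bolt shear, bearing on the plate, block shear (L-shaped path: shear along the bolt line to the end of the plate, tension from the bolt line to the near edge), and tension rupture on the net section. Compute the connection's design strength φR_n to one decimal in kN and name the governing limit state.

Bolt shear: A_b = π(24)²/4 = 452.39 mm². φR_n = 0.75 × 469 × 452.39 × 3 × 2 = 954.8 kN.
Bearing (6 mm plate, F_u = 450 MPa): end bolts L_c = 38 − 27/2 = 24.5, R_n = min(1.2×24.5×6×450, 2.4×24×6×450) = 79.38 kN/bolt; interior L_c = 96 − 27 = 69, R_n = 155.52 kN/bolt. φR_n = 0.75 × (1×79.38 + 2×155.52) = 292.8 kN.
Block shear: shear path 1×[38+2×96] = 1×230 mm, A_gv = 1380, A_nv = 1×(230 − 2.5×29)×6 = 945 mm²; tension to near edge: (51 − 0.5×29)×6 = 219 mm². R_n = min(0.6×450×945, 0.6×300×1380) + 1.0×450×219 = min(255.15, 248.4) + 98.55 = 346.95 kN. φR_n = 0.75 × 346.95 = 260.2 kN.
Tension rupture (net): A_n = (181 − 1×29)×6 = 912 mm² (U = 1.0, A_e = A_n). φR_n = 0.75 × 450 × 912 = 307.8 kN.
Governing: min(954.8, 292.8, 260.2, 307.8) = 260.2 kN → block shear.

260.2 kN (block shear governs)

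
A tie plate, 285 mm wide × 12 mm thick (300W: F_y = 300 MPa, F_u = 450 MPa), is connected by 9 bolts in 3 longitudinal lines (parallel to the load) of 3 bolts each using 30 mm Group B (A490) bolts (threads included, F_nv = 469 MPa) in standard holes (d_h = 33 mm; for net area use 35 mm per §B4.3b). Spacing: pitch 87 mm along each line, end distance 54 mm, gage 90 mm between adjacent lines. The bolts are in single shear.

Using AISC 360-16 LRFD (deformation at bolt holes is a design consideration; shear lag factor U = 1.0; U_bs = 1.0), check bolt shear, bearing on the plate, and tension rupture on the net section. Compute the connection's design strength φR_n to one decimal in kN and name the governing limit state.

Bolt shear: A_b = π(30)²/4 = 706.86 mm². φR_n = 0.75 × 469 × 706.86 × 9 × 1 = 2237.7 kN.
Bearing (12 mm plate, F_u = 450 MPa): end bolts L_c = 54 − 33/2 = 37.5, R_n = min(1.2×37.5×12×450, 2.4×30×12×450) = 243 kN/bolt; interior L_c = 87 − 33 = 54, R_n = 349.92 kN/bolt. φR_n = 0.75 × (3×243 + 6×349.92) = 2121.4 kN.
Tension rupture (net): A_n = (285 − 3×35)×12 = 2160 mm² (U = 1.0, A_e = A_n). φR_n = 0.75 × 450 × 2160 = 729.0 kN.
Governing: min(2237.7, 2121.4, 729.0) = 729.0 kN → net-section rupture.

729.0 kN (net-section rupture governs)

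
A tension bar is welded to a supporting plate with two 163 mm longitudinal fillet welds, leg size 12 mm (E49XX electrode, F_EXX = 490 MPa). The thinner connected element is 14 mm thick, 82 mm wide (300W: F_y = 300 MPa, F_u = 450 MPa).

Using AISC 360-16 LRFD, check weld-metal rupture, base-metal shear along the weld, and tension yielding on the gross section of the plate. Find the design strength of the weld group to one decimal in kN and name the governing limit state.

Weld metal: throat = 0.707×12 = 8.484 mm, L = 2×163 = 326 mm. φR_n = 0.75 × 0.6 × 490 × 8.484 × 326 = 609.9 kN.
Base metal shear (14 mm plate): yield φR_n = 1.0×0.6×300×14×326 = 821.5 kN; rupture φR_n = 0.75×0.6×450×14×326 = 924.2 kN; take 821.5 kN (yield).
Tension yield (gross): A_g = 82×14 = 1148 mm². φR_n = 0.90 × 300 × 1148 = 310.0 kN.
Governing: min(609.9, 821.5, 310.0) = 310.0 kN → gross-section yield.

310.0 kN (gross-section yield governs)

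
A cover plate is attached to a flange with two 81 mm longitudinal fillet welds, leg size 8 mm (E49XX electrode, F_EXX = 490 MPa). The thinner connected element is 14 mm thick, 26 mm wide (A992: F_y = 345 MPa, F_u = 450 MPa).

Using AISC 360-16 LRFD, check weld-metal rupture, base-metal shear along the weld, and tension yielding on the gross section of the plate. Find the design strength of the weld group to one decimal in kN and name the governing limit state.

Weld metal: throat = 0.707×8 = 5.656 mm, L = 2×81 = 162 mm. φR_n = 0.75 × 0.6 × 490 × 5.656 × 162 = 202.0 kN.
Base metal shear (14 mm plate): yield φR_n = 1.0×0.6×345×14×162 = 469.5 kN; rupture φR_n = 0.75×0.6×450×14×162 = 459.3 kN; take 459.3 kN (rupture).
Tension yield (gross): A_g = 26×14 = 364 mm². φR_n = 0.90 × 345 × 364 = 113.0 kN.
Governing: min(202.0, 459.3, 113.0) = 113.0 kN → gross-section yield.

113.0 kN (gross-section yield governs)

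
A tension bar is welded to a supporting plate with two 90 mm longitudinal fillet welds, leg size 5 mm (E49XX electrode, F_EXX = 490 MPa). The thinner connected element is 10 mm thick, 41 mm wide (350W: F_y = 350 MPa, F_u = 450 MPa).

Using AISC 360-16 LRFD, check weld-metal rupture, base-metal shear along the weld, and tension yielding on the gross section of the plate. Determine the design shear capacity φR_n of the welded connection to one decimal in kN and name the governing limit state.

Weld metal: throat = 0.707×5 = 3.535 mm, L = 2×90 = 180 mm. φR_n = 0.75 × 0.6 × 490 × 3.535 × 180 = 140.3 kN.
Base metal shear (10 mm plate): yield φR_n = 1.0×0.6×350×10×180 = 378.0 kN; rupture φR_n = 0.75×0.6×450×10×180 = 364.5 kN; take 364.5 kN (rupture).
Tension yield (gross): A_g = 41×10 = 410 mm². φR_n = 0.90 × 350 × 410 = 129.2 kN.
Governing: min(140.3, 364.5, 129.2) = 129.2 kN → gross-section yield.

129.2 kN (gross-section yield governs)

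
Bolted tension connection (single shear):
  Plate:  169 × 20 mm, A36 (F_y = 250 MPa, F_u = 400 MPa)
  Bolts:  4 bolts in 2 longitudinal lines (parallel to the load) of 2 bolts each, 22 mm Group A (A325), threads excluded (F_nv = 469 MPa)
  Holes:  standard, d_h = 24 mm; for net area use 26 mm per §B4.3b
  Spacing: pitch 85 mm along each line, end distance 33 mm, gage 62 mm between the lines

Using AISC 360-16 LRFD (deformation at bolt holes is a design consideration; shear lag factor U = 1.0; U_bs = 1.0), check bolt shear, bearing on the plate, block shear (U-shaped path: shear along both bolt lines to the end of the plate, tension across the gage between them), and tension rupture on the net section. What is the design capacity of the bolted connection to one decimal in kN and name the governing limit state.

Bolt shear: A_b = π(22)²/4 = 380.13 mm². φR_n = 0.75 × 469 × 380.13 × 4 × 1 = 534.8 kN.
Bearing (20 mm plate, F_u = 400 MPa): end bolts L_c = 33 − 24/2 = 21, R_n = min(1.2×21×20×400, 2.4×22×20×400) = 201.6 kN/bolt; interior L_c = 85 − 24 = 61, R_n = 422.4 kN/bolt. φR_n = 0.75 × (2×201.6 + 2×422.4) = 936.0 kN.
Block shear: shear path 2×[33+1×85] = 2×118 mm, A_gv = 4720, A_nv = 2×(118 − 1.5×26)×20 = 3160 mm²; tension across gage: (62 − 1×26)×20 = 720 mm². R_n = min(0.6×400×3160, 0.6×250×4720) + 1.0×400×720 = min(758.4, 708) + 288 = 996 kN. φR_n = 0.75 × 996 = 747.0 kN.
Tension rupture (net): A_n = (169 − 2×26)×20 = 2340 mm² (U = 1.0, A_e = A_n). φR_n = 0.75 × 400 × 2340 = 702.0 kN.
Governing: min(534.8, 936.0, 747.0, 702.0) = 534.8 kN → bolt shear.

534.8 kN (bolt shear governs)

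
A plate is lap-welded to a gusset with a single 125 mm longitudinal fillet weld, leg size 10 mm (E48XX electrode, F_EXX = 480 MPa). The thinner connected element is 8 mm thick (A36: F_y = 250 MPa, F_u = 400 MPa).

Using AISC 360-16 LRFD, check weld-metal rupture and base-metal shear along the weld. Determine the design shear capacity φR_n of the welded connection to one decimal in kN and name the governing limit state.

Weld metal: throat = 0.707×10 = 7.07 mm, L = 125 mm. φR_n = 0.75 × 0.6 × 480 × 7.07 × 125 = 190.9 kN.
Base metal shear (8 mm plate): yield φR_n = 1.0×0.6×250×8×125 = 150.0 kN; rupture φR_n = 0.75×0.6×400×8×125 = 180.0 kN; take 150.0 kN (yield).
Governing: min(190.9, 150.0) = 150.0 kN → base-metal shear.

150.0 kN (base-metal shear governs)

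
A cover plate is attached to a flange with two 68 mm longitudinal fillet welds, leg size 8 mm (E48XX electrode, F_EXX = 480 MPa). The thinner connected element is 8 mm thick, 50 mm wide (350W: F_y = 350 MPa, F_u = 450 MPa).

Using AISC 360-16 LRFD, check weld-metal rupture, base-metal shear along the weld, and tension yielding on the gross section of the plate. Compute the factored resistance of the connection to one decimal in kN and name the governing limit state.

126.0 kN (gross-section yield governs)

Weld metal: throat = 0.707×8 = 5.656 mm, L = 2×68 = 136 mm. φR_n = 0.75 × 0.6 × 480 × 5.656 × 136 = 166.2 kN.
Base metal shear (8 mm plate): yield φR_n = 1.0×0.6×350×8×136 = 228.5 kN; rupture φR_n = 0.75×0.6×450×8×136 = 220.3 kN; take 220.3 kN (rupture).
Tension yield (gross): A_g = 50×8 = 400 mm². φR_n = 0.90 × 350 × 400 = 126.0 kN.
Governing: min(166.2, 220.3, 126.0) = 126.0 kN → gross-section yield.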